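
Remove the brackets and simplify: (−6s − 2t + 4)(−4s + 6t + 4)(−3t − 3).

(−6s − 2t + 4)(−4s + 6t + 4)(−3t − 3)
= (24s² − 36st − 24s + 8st − 12t² − 8t − 16s + 24t + 16)(−3t − 3)    [distributive law]
= (24s² − 28st − 40s − 12t² + 16t + 16)(−3t − 3)    [combine like terms]
= −72s²t − 72s² + 84st² + 84st + 120st + 120s + 36t³ + 36t² − 48t² − 48t − 48t − 48    [distributive law]
= −72s²t − 72s² + 84st² + 204st + 120s + 36t³ − 12t² − 96t − 48    [combine like terms]

−72s²t − 72s² + 84st² + 204st + 120s + 36t³ − 12t² − 96t − 48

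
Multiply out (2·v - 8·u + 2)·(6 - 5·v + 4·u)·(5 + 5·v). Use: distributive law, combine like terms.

70·v - 40·v^2 - 50·v^3 + 40·u·v + 240·u·v^2 - 200·u - 160·u^2 - 160·u^2·v + 60

(2·v - 8·u + 2)·(6 - 5·v + 4·u)·(5 + 5·v)
= (12·v - 10·v^2 + 8·u·v - 48·u + 40·u·v - 32·u^2 + 12 - 10·v + 8·u)·(5 + 5·v)    [distributive law]
= (2·v - 10·v^2 + 48·u·v - 40·u - 32·u^2 + 12)·(5 + 5·v)    [combine like terms]
= 10·v + 10·v^2 - 50·v^2 - 50·v^3 + 240·u·v + 240·u·v^2 - 200·u - 200·u·v - 160·u^2 - 160·u^2·v + 60 + 60·v    [distributive law]
= 70·v - 40·v^2 - 50·v^3 + 40·u·v + 240·u·v^2 - 200·u - 160·u^2 - 160·u^2·v + 60    [combine like terms]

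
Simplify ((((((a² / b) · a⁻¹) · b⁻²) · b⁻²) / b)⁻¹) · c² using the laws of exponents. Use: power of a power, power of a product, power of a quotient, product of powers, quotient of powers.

((((((a² / b) · a⁻¹) · b⁻²) · b⁻²) / b)⁻¹) · c²
= ((((((a² / b) · a⁻¹) · b⁻²) · b⁻²)⁻¹) / (b⁻¹)) · c²    [power of a quotient]
= ((((((a² / b) · a⁻¹) · b⁻²)⁻¹) · ((b⁻²)⁻¹)) / (b⁻¹)) · c²    [power of a product]
= ((((((a² / b) · a⁻¹)⁻¹) · ((b⁻²)⁻¹)) · ((b⁻²)⁻¹)) / (b⁻¹)) · c²    [power of a product]
= ((((((a² / b)⁻¹) · ((a⁻¹)⁻¹)) · ((b⁻²)⁻¹)) · ((b⁻²)⁻¹)) / (b⁻¹)) · c²    [power of a product]
= (((((((a²)⁻¹) / (b⁻¹)) · ((a⁻¹)⁻¹)) · ((b⁻²)⁻¹)) · ((b⁻²)⁻¹)) / (b⁻¹)) · c²    [power of a quotient]
= (((((a⁻² / (b⁻¹)) · ((a⁻¹)⁻¹)) · ((b⁻²)⁻¹)) · ((b⁻²)⁻¹)) / (b⁻¹)) · c²    [power of a power]
= (((((a⁻² / b⁻¹) · a) · ((b⁻²)⁻¹)) · ((b⁻²)⁻¹)) / (b⁻¹)) · c²    [power of a power]
= (((((a⁻² / b⁻¹) · a) · b²) · ((b⁻²)⁻¹)) / (b⁻¹)) · c²    [power of a power]
= (((((a⁻² / b⁻¹) · a) · b²) · b²) / (b⁻¹)) · c²    [power of a power]
= a⁻¹·b⁶·c²    [quotient of powers; product of powers]

a⁻¹·b⁶·c²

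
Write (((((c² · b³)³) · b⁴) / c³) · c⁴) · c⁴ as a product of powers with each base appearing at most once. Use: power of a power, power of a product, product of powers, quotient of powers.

(((((c² · b³)³) · b⁴) / c³) · c⁴) · c⁴
= ((((((c²)³) · ((b³)³)) · b⁴) / c³) · c⁴) · c⁴    [power of a product]
= ((((c⁶ · ((b³)³)) · b⁴) / c³) · c⁴) · c⁴    [power of a power]
= ((((c⁶ · b⁹) · b⁴) / c³) · c⁴) · c⁴    [power of a power]
= b¹³c¹¹    [quotient of powers; product of powers]

b¹³c¹¹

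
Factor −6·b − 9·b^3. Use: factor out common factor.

3·b(−2 − 3·b^2)

−6·b − 9·b^3
= 3(−2·b − 3·b^3)    [factor out 3]
= 3·b(−2 − 3·b^2)    [factor out b]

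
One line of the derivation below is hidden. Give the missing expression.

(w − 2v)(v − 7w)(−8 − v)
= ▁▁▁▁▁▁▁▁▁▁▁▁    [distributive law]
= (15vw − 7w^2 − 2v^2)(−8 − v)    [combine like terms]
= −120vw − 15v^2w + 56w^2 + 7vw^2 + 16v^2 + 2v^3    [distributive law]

Applying distributive law to the line above:

(vw − 7w^2 − 2v^2 + 14vw)(−8 − v)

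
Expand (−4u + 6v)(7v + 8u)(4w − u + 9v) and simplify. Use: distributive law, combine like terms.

(−4u + 6v)(7v + 8u)(4w − u + 9v)
= (−28uv − 32u² + 42v² + 48uv)(4w − u + 9v)    [distributive law]
= (20uv − 32u² + 42v²)(4w − u + 9v)    [combine like terms]
= 80uvw − 20u²v + 180uv² − 128u²w + 32u³ − 288u²v + 168v²w − 42uv² + 378v³    [distributive law]
= 80uvw − 308u²v + 138uv² − 128u²w + 32u³ + 168v²w + 378v³    [combine like terms]

80uvw − 308u²v + 138uv² − 128u²w + 32u³ + 168v²w + 378v³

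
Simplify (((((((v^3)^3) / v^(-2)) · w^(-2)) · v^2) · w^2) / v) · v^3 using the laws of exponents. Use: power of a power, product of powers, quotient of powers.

(((((((v^3)^3) / v^(-2)) · w^(-2)) · v^2) · w^2) / v) · v^3
= (((((v^9 / v^(-2)) · w^(-2)) · v^2) · w^2) / v) · v^3    [power of a power]
= ((((v^11 · w^(-2)) · v^2) · w^2) / v) · v^3    [quotient of powers]
= v^15    [quotient of powers; product of powers]

v^15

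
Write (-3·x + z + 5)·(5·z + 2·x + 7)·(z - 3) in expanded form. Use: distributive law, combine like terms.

-13·x·z² + 28·x·z - 6·x²·z + 18·x² + 33·x + 5·z³ + 17·z² - 61·z - 105

(-3·x + z + 5)·(5·z + 2·x + 7)·(z - 3)
= (-15·x·z - 6·x² - 21·x + 5·z² + 2·x·z + 7·z + 25·z + 10·x + 35)·(z - 3)    [distributive law]
= (-13·x·z - 6·x² - 11·x + 5·z² + 32·z + 35)·(z - 3)    [combine like terms]
= -13·x·z² + 39·x·z - 6·x²·z + 18·x² - 11·x·z + 33·x + 5·z³ - 15·z² + 32·z² - 96·z + 35·z - 105    [distributive law]
= -13·x·z² + 28·x·z - 6·x²·z + 18·x² + 33·x + 5·z³ + 17·z² - 61·z - 105    [combine like terms]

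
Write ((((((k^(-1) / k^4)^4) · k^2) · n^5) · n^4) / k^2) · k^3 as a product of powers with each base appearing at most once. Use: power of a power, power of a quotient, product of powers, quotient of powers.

k^(-17)n^9

((((((k^(-1) / k^4)^4) · k^2) · n^5) · n^4) / k^2) · k^3
= (((((((k^(-1))^4) / ((k^4)^4)) · k^2) · n^5) · n^4) / k^2) · k^3    [power of a quotient]
= (((((k^(-4) / ((k^4)^4)) · k^2) · n^5) · n^4) / k^2) · k^3    [power of a power]
= (((((k^(-4) / k^16) · k^2) · n^5) · n^4) / k^2) · k^3    [power of a power]
= ((((k^(-20) · k^2) · n^5) · n^4) / k^2) · k^3    [quotient of powers]
= (((k^(-18) · n^5) · n^4) / k^2) · k^3    [product of powers]
= k^(-17)n^9    [quotient of powers; product of powers]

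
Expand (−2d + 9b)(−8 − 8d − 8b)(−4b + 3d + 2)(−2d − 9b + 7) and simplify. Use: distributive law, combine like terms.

−1560bd^2 + 3296b^2d − 2744bd + 176d^3 + 496d^2 + 224d + 32bd^3 + 2072b^2d^2 − 96d^4 − 648b^3d + 720b^3 + 2304b^2 − 1008b − 2592b^4

(−2d + 9b)(−8 − 8d − 8b)(−4b + 3d + 2)(−2d − 9b + 7)
= (16d + 16d^2 + 16bd − 72b − 72bd − 72b^2)(−4b + 3d + 2)(−2d − 9b + 7)    [distributive law]
= (16d + 16d^2 − 56bd − 72b − 72b^2)(−4b + 3d + 2)(−2d − 9b + 7)    [combine like terms]
= (−64bd + 48d^2 + 32d − 64bd^2 + 48d^3 + 32d^2 + 224b^2d − 168bd^2 − 112bd + 288b^2 − 216bd − 144b + 288b^3 − 216b^2d − 144b^2)(−2d − 9b + 7)    [distributive law]
= (−392bd + 80d^2 + 32d − 232bd^2 + 48d^3 + 8b^2d + 144b^2 − 144b + 288b^3)(−2d − 9b + 7)    [combine like terms]
= 784bd^2 + 3528b^2d − 2744bd − 160d^3 − 720bd^2 + 560d^2 − 64d^2 − 288bd + 224d + 464bd^3 + 2088b^2d^2 − 1624bd^2 − 96d^4 − 432bd^3 + 336d^3 − 16b^2d^2 − 72b^3d + 56b^2d − 288b^2d − 1296b^3 + 1008b^2 + 288bd + 1296b^2 − 1008b − 576b^3d − 2592b^4 + 2016b^3    [distributive law]
= −1560bd^2 + 3296b^2d − 2744bd + 176d^3 + 496d^2 + 224d + 32bd^3 + 2072b^2d^2 − 96d^4 − 648b^3d + 720b^3 + 2304b^2 − 1008b − 2592b^4    [combine like terms]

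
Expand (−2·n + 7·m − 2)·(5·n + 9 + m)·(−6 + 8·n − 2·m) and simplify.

−164·n^2 − 80·n^3 + 284·m·n^2 + 24·n + 346·m·n − 10·m^2·n − 330·m − 164·m^2 − 14·m^3 + 108

(−2·n + 7·m − 2)·(5·n + 9 + m)·(−6 + 8·n − 2·m)
= (−10·n^2 − 18·n − 2·m·n + 35·m·n + 63·m + 7·m^2 − 10·n − 18 − 2·m)·(−6 + 8·n − 2·m)    [distributive law]
= (−10·n^2 − 28·n + 33·m·n + 61·m + 7·m^2 − 18)·(−6 + 8·n − 2·m)    [combine like terms]
= 60·n^2 − 80·n^3 + 20·m·n^2 + 168·n − 224·n^2 + 56·m·n − 198·m·n + 264·m·n^2 − 66·m^2·n − 366·m + 488·m·n − 122·m^2 − 42·m^2 + 56·m^2·n − 14·m^3 + 108 − 144·n + 36·m    [distributive law]
= −164·n^2 − 80·n^3 + 284·m·n^2 + 24·n + 346·m·n − 10·m^2·n − 330·m − 164·m^2 − 14·m^3 + 108    [combine like terms]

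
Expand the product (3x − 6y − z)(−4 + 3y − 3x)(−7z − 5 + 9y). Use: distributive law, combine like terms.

(3x − 6y − z)(−4 + 3y − 3x)(−7z − 5 + 9y)
= (−12x + 9xy − 9x^2 + 24y − 18y^2 + 18xy + 4z − 3yz + 3xz)(−7z − 5 + 9y)    [distributive law]
= (−12x + 27xy − 9x^2 + 24y − 18y^2 + 4z − 3yz + 3xz)(−7z − 5 + 9y)    [combine like terms]
= 84xz + 60x − 108xy − 189xyz − 135xy + 243xy^2 + 63x^2z + 45x^2 − 81x^2y − 168yz − 120y + 216y^2 + 126y^2z + 90y^2 − 162y^3 − 28z^2 − 20z + 36yz + 21yz^2 + 15yz − 27y^2z − 21xz^2 − 15xz + 27xyz    [distributive law]
= 69xz + 60x − 243xy − 162xyz + 243xy^2 + 63x^2z + 45x^2 − 81x^2y − 117yz − 120y + 306y^2 + 99y^2z − 162y^3 − 28z^2 − 20z + 21yz^2 − 21xz^2    [combine like terms]

69xz + 60x − 243xy − 162xyz + 243xy^2 + 63x^2z + 45x^2 − 81x^2y − 117yz − 120y + 306y^2 + 99y^2z − 162y^3 − 28z^2 − 20z + 21yz^2 − 21xz^2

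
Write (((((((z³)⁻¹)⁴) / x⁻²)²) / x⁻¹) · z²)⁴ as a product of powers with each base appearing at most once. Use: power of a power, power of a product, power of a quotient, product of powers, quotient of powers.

(((((((z³)⁻¹)⁴) / x⁻²)²) / x⁻¹) · z²)⁴
= (((((((z³)⁻¹)⁴) / x⁻²)²) / x⁻¹)⁴) · ((z²)⁴)    [power of a product]
= (((((((z³)⁻¹)⁴) / x⁻²)²)⁴) / ((x⁻¹)⁴)) · ((z²)⁴)    [power of a quotient]
= ((((((z³)⁻¹)⁴) / x⁻²)⁸) / ((x⁻¹)⁴)) · ((z²)⁴)    [power of a power]
= ((((((z³)⁻¹)⁴)⁸) / ((x⁻²)⁸)) / ((x⁻¹)⁴)) · ((z²)⁴)    [power of a quotient]
= (((((z³)⁻¹)³²) / ((x⁻²)⁸)) / ((x⁻¹)⁴)) · ((z²)⁴)    [power of a power]
= ((((z³)⁻³²) / ((x⁻²)⁸)) / ((x⁻¹)⁴)) · ((z²)⁴)    [power of a power]
= ((z⁻⁹⁶ / ((x⁻²)⁸)) / ((x⁻¹)⁴)) · ((z²)⁴)    [power of a power]
= ((z⁻⁹⁶ / x⁻¹⁶) / ((x⁻¹)⁴)) · ((z²)⁴)    [power of a power]
= ((z⁻⁹⁶ / x⁻¹⁶) / x⁻⁴) · ((z²)⁴)    [power of a power]
= ((z⁻⁹⁶ / x⁻¹⁶) / x⁻⁴) · z⁸    [power of a power]
= x²⁰z⁻⁸⁸    [quotient of powers; product of powers]

x²⁰z⁻⁸⁸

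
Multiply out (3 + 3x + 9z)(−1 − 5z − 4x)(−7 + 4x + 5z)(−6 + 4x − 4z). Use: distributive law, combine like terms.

−126 − 474x − 1002z + 228x^2 − 876xz − 1782z^2 + 2232x^2z + 2646xz^2 + 570z^3 + 384x^3 − 864x^3z − 684x^2z^2 + 840xz^3 − 192x^4 + 900z^4

(3 + 3x + 9z)(−1 − 5z − 4x)(−7 + 4x + 5z)(−6 + 4x − 4z)
= (−3 − 15z − 12x − 3x − 15xz − 12x^2 − 9z − 45z^2 − 36xz)(−7 + 4x + 5z)(−6 + 4x − 4z)    [distributive law]
= (−3 − 24z − 15x − 51xz − 12x^2 − 45z^2)(−7 + 4x + 5z)(−6 + 4x − 4z)    [combine like terms]
= (21 − 12x − 15z + 168z − 96xz − 120z^2 + 105x − 60x^2 − 75xz + 357xz − 204x^2z − 255xz^2 + 84x^2 − 48x^3 − 60x^2z + 315z^2 − 180xz^2 − 225z^3)(−6 + 4x − 4z)    [distributive law]
= (21 + 93x + 153z + 186xz + 195z^2 + 24x^2 − 264x^2z − 435xz^2 − 48x^3 − 225z^3)(−6 + 4x − 4z)    [combine like terms]
= −126 + 84x − 84z − 558x + 372x^2 − 372xz − 918z + 612xz − 612z^2 − 1116xz + 744x^2z − 744xz^2 − 1170z^2 + 780xz^2 − 780z^3 − 144x^2 + 96x^3 − 96x^2z + 1584x^2z − 1056x^3z + 1056x^2z^2 + 2610xz^2 − 1740x^2z^2 + 1740xz^3 + 288x^3 − 192x^4 + 192x^3z + 1350z^3 − 900xz^3 + 900z^4    [distributive law]
= −126 − 474x − 1002z + 228x^2 − 876xz − 1782z^2 + 2232x^2z + 2646xz^2 + 570z^3 + 384x^3 − 864x^3z − 684x^2z^2 + 840xz^3 − 192x^4 + 900z^4    [combine like terms]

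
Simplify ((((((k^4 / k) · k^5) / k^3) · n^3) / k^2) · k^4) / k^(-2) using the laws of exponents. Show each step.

k^9·n^3

((((((k^4 / k) · k^5) / k^3) · n^3) / k^2) · k^4) / k^(-2)
= (((((k^3 · k^5) / k^3) · n^3) / k^2) · k^4) / k^(-2)    [quotient of powers]
= ((((k^8 / k^3) · n^3) / k^2) · k^4) / k^(-2)    [product of powers]
= (((k^5 · n^3) / k^2) · k^4) / k^(-2)    [quotient of powers]
= k^9·n^3    [quotient of powers; product of powers]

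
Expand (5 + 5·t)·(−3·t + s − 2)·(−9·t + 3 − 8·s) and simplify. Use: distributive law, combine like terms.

180·t^2 + 15·t + 170·s·t + 95·s − 40·s^2 − 30 + 135·t^3 + 75·s·t^2 − 40·s^2·t

(5 + 5·t)·(−3·t + s − 2)·(−9·t + 3 − 8·s)
= (−15·t + 5·s − 10 − 15·t^2 + 5·s·t − 10·t)·(−9·t + 3 − 8·s)    [distributive law]
= (−25·t + 5·s − 10 − 15·t^2 + 5·s·t)·(−9·t + 3 − 8·s)    [combine like terms]
= 225·t^2 − 75·t + 200·s·t − 45·s·t + 15·s − 40·s^2 + 90·t − 30 + 80·s + 135·t^3 − 45·t^2 + 120·s·t^2 − 45·s·t^2 + 15·s·t − 40·s^2·t    [distributive law]
= 180·t^2 + 15·t + 170·s·t + 95·s − 40·s^2 − 30 + 135·t^3 + 75·s·t^2 − 40·s^2·t    [combine like terms]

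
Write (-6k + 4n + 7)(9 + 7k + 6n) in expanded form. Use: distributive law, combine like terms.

-5k - 42k^2 - 8kn + 78n + 24n^2 + 63

(-6k + 4n + 7)(9 + 7k + 6n)
= -54k - 42k^2 - 36kn + 36n + 28kn + 24n^2 + 63 + 49k + 42n    [distributive law]
= -5k - 42k^2 - 8kn + 78n + 24n^2 + 63    [combine like terms]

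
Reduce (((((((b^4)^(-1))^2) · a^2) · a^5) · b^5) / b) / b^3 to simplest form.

a^7b^(-7)

(((((((b^4)^(-1))^2) · a^2) · a^5) · b^5) / b) / b^3
= ((((((b^4)^(-2)) · a^2) · a^5) · b^5) / b) / b^3    [power of a power]
= ((((b^(-8) · a^2) · a^5) · b^5) / b) / b^3    [power of a power]
= a^7b^(-7)    [quotient of powers; product of powers]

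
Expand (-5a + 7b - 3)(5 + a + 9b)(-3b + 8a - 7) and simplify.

(-5a + 7b - 3)(5 + a + 9b)(-3b + 8a - 7)
= (-25a - 5a^2 - 45ab + 35b + 7ab + 63b^2 - 15 - 3a - 27b)(-3b + 8a - 7)    [distributive law]
= (-28a - 5a^2 - 38ab + 8b + 63b^2 - 15)(-3b + 8a - 7)    [combine like terms]
= 84ab - 224a^2 + 196a + 15a^2b - 40a^3 + 35a^2 + 114ab^2 - 304a^2b + 266ab - 24b^2 + 64ab - 56b - 189b^3 + 504ab^2 - 441b^2 + 45b - 120a + 105    [distributive law]
= 414ab - 189a^2 + 76a - 289a^2b - 40a^3 + 618ab^2 - 465b^2 - 11b - 189b^3 + 105    [combine like terms]

414ab - 189a^2 + 76a - 289a^2b - 40a^3 + 618ab^2 - 465b^2 - 11b - 189b^3 + 105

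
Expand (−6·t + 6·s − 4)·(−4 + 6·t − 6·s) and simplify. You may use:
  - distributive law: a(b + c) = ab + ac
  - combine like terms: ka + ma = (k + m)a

−36·t² + 72·s·t − 36·s² + 16

(−6·t + 6·s − 4)·(−4 + 6·t − 6·s)
= 24·t − 36·t² + 36·s·t − 24·s + 36·s·t − 36·s² + 16 − 24·t + 24·s    [distributive law]
= −36·t² + 72·s·t − 36·s² + 16    [combine like terms]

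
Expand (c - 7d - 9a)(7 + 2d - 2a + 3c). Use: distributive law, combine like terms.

(c - 7d - 9a)(7 + 2d - 2a + 3c)
= 7c + 2cd - 2ac + 3c^2 - 49d - 14d^2 + 14ad - 21cd - 63a - 18ad + 18a^2 - 27ac    [distributive law]
= 7c - 19cd - 29ac + 3c^2 - 49d - 14d^2 - 4ad - 63a + 18a^2    [combine like terms]

7c - 19cd - 29ac + 3c^2 - 49d - 14d^2 - 4ad - 63a + 18a^2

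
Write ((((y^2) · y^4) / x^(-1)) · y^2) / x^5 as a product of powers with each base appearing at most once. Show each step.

((((y^2) · y^4) / x^(-1)) · y^2) / x^5
= ((y^6 / x^(-1)) · y^2) / x^5    [product of powers]
= x^(-4)y^8    [quotient of powers; product of powers]

x^(-4)y^8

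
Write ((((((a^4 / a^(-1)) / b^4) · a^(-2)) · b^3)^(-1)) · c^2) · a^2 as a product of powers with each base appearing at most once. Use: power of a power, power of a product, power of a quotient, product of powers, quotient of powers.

a^(-1)·b·c^2

((((((a^4 / a^(-1)) / b^4) · a^(-2)) · b^3)^(-1)) · c^2) · a^2
= ((((((a^4 / a^(-1)) / b^4) · a^(-2))^(-1)) · ((b^3)^(-1))) · c^2) · a^2    [power of a product]
= ((((((a^4 / a^(-1)) / b^4)^(-1)) · ((a^(-2))^(-1))) · ((b^3)^(-1))) · c^2) · a^2    [power of a product]
= ((((((a^4 / a^(-1))^(-1)) / ((b^4)^(-1))) · ((a^(-2))^(-1))) · ((b^3)^(-1))) · c^2) · a^2    [power of a quotient]
= (((((((a^4)^(-1)) / ((a^(-1))^(-1))) / ((b^4)^(-1))) · ((a^(-2))^(-1))) · ((b^3)^(-1))) · c^2) · a^2    [power of a quotient]
= (((((a^(-4) / ((a^(-1))^(-1))) / ((b^4)^(-1))) · ((a^(-2))^(-1))) · ((b^3)^(-1))) · c^2) · a^2    [power of a power]
= (((((a^(-4) / a) / ((b^4)^(-1))) · ((a^(-2))^(-1))) · ((b^3)^(-1))) · c^2) · a^2    [power of a power]
= ((((a^(-5) / ((b^4)^(-1))) · ((a^(-2))^(-1))) · ((b^3)^(-1))) · c^2) · a^2    [quotient of powers]
= ((((a^(-5) / b^(-4)) · ((a^(-2))^(-1))) · ((b^3)^(-1))) · c^2) · a^2    [power of a power]
= ((((a^(-5) / b^(-4)) · a^2) · ((b^3)^(-1))) · c^2) · a^2    [power of a power]
= ((((a^(-5) / b^(-4)) · a^2) · b^(-3)) · c^2) · a^2    [power of a power]
= a^(-1)·b·c^2    [quotient of powers; product of powers]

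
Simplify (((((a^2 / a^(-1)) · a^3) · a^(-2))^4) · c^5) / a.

a^15c^5

(((((a^2 / a^(-1)) · a^3) · a^(-2))^4) · c^5) / a
= (((((a^2 / a^(-1)) · a^3)^4) · ((a^(-2))^4)) · c^5) / a    [power of a product]
= (((((a^2 / a^(-1))^4) · ((a^3)^4)) · ((a^(-2))^4)) · c^5) / a    [power of a product]
= ((((((a^2)^4) / ((a^(-1))^4)) · ((a^3)^4)) · ((a^(-2))^4)) · c^5) / a    [power of a quotient]
= ((((a^8 / ((a^(-1))^4)) · ((a^3)^4)) · ((a^(-2))^4)) · c^5) / a    [power of a power]
= ((((a^8 / a^(-4)) · ((a^3)^4)) · ((a^(-2))^4)) · c^5) / a    [power of a power]
= (((a^12 · ((a^3)^4)) · ((a^(-2))^4)) · c^5) / a    [quotient of powers]
= (((a^12 · a^12) · ((a^(-2))^4)) · c^5) / a    [power of a power]
= ((a^24 · ((a^(-2))^4)) · c^5) / a    [product of powers]
= ((a^24 · a^(-8)) · c^5) / a    [power of a power]
= (a^16 · c^5) / a    [product of powers]
= a^15c^5    [quotient of powers]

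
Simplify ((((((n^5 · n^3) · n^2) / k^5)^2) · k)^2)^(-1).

k^18n^(-40)

((((((n^5 · n^3) · n^2) / k^5)^2) · k)^2)^(-1)
= (((((n^5 · n^3) · n^2) / k^5)^2) · k)^(-2)    [power of a power]
= (((((n^5 · n^3) · n^2) / k^5)^2)^(-2)) · (k^(-2))    [power of a product]
= ((((n^5 · n^3) · n^2) / k^5)^(-4)) · (k^(-2))    [power of a power]
= ((((n^5 · n^3) · n^2)^(-4)) / ((k^5)^(-4))) · (k^(-2))    [power of a quotient]
= ((((n^5 · n^3)^(-4)) · ((n^2)^(-4))) / ((k^5)^(-4))) · (k^(-2))    [power of a product]
= (((((n^5)^(-4)) · ((n^3)^(-4))) · ((n^2)^(-4))) / ((k^5)^(-4))) · (k^(-2))    [power of a product]
= (((n^(-20) · ((n^3)^(-4))) · ((n^2)^(-4))) / ((k^5)^(-4))) · (k^(-2))    [power of a power]
= (((n^(-20) · n^(-12)) · ((n^2)^(-4))) / ((k^5)^(-4))) · (k^(-2))    [power of a power]
= ((n^(-32) · ((n^2)^(-4))) / ((k^5)^(-4))) · (k^(-2))    [product of powers]
= ((n^(-32) · n^(-8)) / ((k^5)^(-4))) · (k^(-2))    [power of a power]
= (n^(-40) / ((k^5)^(-4))) · (k^(-2))    [product of powers]
= (n^(-40) / k^(-20)) · (k^(-2))    [power of a power]
= k^18n^(-40)    [quotient of powers]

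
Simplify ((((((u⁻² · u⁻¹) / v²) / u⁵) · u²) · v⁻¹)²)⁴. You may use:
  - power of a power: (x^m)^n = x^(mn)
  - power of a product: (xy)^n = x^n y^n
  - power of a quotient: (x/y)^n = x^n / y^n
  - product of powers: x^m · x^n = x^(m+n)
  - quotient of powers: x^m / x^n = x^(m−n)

((((((u⁻² · u⁻¹) / v²) / u⁵) · u²) · v⁻¹)²)⁴
= (((((u⁻² · u⁻¹) / v²) / u⁵) · u²) · v⁻¹)⁸    [power of a power]
= (((((u⁻² · u⁻¹) / v²) / u⁵) · u²)⁸) · ((v⁻¹)⁸)    [power of a product]
= (((((u⁻² · u⁻¹) / v²) / u⁵)⁸) · ((u²)⁸)) · ((v⁻¹)⁸)    [power of a product]
= (((((u⁻² · u⁻¹) / v²)⁸) / ((u⁵)⁸)) · ((u²)⁸)) · ((v⁻¹)⁸)    [power of a quotient]
= (((((u⁻² · u⁻¹)⁸) / ((v²)⁸)) / ((u⁵)⁸)) · ((u²)⁸)) · ((v⁻¹)⁸)    [power of a quotient]
= ((((((u⁻²)⁸) · ((u⁻¹)⁸)) / ((v²)⁸)) / ((u⁵)⁸)) · ((u²)⁸)) · ((v⁻¹)⁸)    [power of a product]
= ((((u⁻¹⁶ · ((u⁻¹)⁸)) / ((v²)⁸)) / ((u⁵)⁸)) · ((u²)⁸)) · ((v⁻¹)⁸)    [power of a power]
= ((((u⁻¹⁶ · u⁻⁸) / ((v²)⁸)) / ((u⁵)⁸)) · ((u²)⁸)) · ((v⁻¹)⁸)    [power of a power]
= (((u⁻²⁴ / ((v²)⁸)) / ((u⁵)⁸)) · ((u²)⁸)) · ((v⁻¹)⁸)    [product of powers]
= (((u⁻²⁴ / v¹⁶) / ((u⁵)⁸)) · ((u²)⁸)) · ((v⁻¹)⁸)    [power of a power]
= (((u⁻²⁴ / v¹⁶) / u⁴⁰) · ((u²)⁸)) · ((v⁻¹)⁸)    [power of a power]
= (((u⁻²⁴ / v¹⁶) / u⁴⁰) · u¹⁶) · ((v⁻¹)⁸)    [power of a power]
= (((u⁻²⁴ / v¹⁶) / u⁴⁰) · u¹⁶) · v⁻⁸    [power of a power]
= u⁻⁴⁸v⁻²⁴    [quotient of powers; product of powers]

u⁻⁴⁸v⁻²⁴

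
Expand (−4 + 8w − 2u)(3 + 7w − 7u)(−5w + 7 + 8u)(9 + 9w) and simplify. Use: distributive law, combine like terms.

−468w + 3996w^2 − 756 + 522u − 5166uw + 1188w^3 + 1494uw^2 + 2466u^2 − 3204u^2w − 2520w^4 + 7182uw^3 − 5670u^2w^2 + 1008u^3 + 1008u^3w

(−4 + 8w − 2u)(3 + 7w − 7u)(−5w + 7 + 8u)(9 + 9w)
= (−12 − 28w + 28u + 24w + 56w^2 − 56uw − 6u − 14uw + 14u^2)(−5w + 7 + 8u)(9 + 9w)    [distributive law]
= (−12 − 4w + 22u + 56w^2 − 70uw + 14u^2)(−5w + 7 + 8u)(9 + 9w)    [combine like terms]
= (60w − 84 − 96u + 20w^2 − 28w − 32uw − 110uw + 154u + 176u^2 − 280w^3 + 392w^2 + 448uw^2 + 350uw^2 − 490uw − 560u^2w − 70u^2w + 98u^2 + 112u^3)(9 + 9w)    [distributive law]
= (32w − 84 + 58u + 412w^2 − 632uw + 274u^2 − 280w^3 + 798uw^2 − 630u^2w + 112u^3)(9 + 9w)    [combine like terms]
= 288w + 288w^2 − 756 − 756w + 522u + 522uw + 3708w^2 + 3708w^3 − 5688uw − 5688uw^2 + 2466u^2 + 2466u^2w − 2520w^3 − 2520w^4 + 7182uw^2 + 7182uw^3 − 5670u^2w − 5670u^2w^2 + 1008u^3 + 1008u^3w    [distributive law]
= −468w + 3996w^2 − 756 + 522u − 5166uw + 1188w^3 + 1494uw^2 + 2466u^2 − 3204u^2w − 2520w^4 + 7182uw^3 − 5670u^2w^2 + 1008u^3 + 1008u^3w    [combine like terms]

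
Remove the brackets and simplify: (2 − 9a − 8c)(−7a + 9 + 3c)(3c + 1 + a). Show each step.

(2 − 9a − 8c)(−7a + 9 + 3c)(3c + 1 + a)
= (−14a + 18 + 6c + 63a² − 81a − 27ac + 56ac − 72c − 24c²)(3c + 1 + a)    [distributive law]
= (−95a + 18 − 66c + 63a² + 29ac − 24c²)(3c + 1 + a)    [combine like terms]
= −285ac − 95a − 95a² + 54c + 18 + 18a − 198c² − 66c − 66ac + 189a²c + 63a² + 63a³ + 87ac² + 29ac + 29a²c − 72c³ − 24c² − 24ac²    [distributive law]
= −322ac − 77a − 32a² − 12c + 18 − 222c² + 218a²c + 63a³ + 63ac² − 72c³    [combine like terms]

−322ac − 77a − 32a² − 12c + 18 − 222c² + 218a²c + 63a³ + 63ac² − 72c³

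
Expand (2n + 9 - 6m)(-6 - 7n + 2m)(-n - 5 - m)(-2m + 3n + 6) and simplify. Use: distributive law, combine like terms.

-1109mn² + 519n³ + 2157n² - 2760mn + 3384n + 232m²n - 124mn³ + 42n⁴ - 38m²n² + 104m³n - 1836m + 1620 + 468m² + 60m³ - 24m⁴

(2n + 9 - 6m)(-6 - 7n + 2m)(-n - 5 - m)(-2m + 3n + 6)
= (-12n - 14n² + 4mn - 54 - 63n + 18m + 36m + 42mn - 12m²)(-n - 5 - m)(-2m + 3n + 6)    [distributive law]
= (-75n - 14n² + 46mn - 54 + 54m - 12m²)(-n - 5 - m)(-2m + 3n + 6)    [combine like terms]
= (75n² + 375n + 75mn + 14n³ + 70n² + 14mn² - 46mn² - 230mn - 46m²n + 54n + 270 + 54m - 54mn - 270m - 54m² + 12m²n + 60m² + 12m³)(-2m + 3n + 6)    [distributive law]
= (145n² + 429n - 209mn + 14n³ - 32mn² - 34m²n + 270 - 216m + 6m² + 12m³)(-2m + 3n + 6)    [combine like terms]
= -290mn² + 435n³ + 870n² - 858mn + 1287n² + 2574n + 418m²n - 627mn² - 1254mn - 28mn³ + 42n⁴ + 84n³ + 64m²n² - 96mn³ - 192mn² + 68m³n - 102m²n² - 204m²n - 540m + 810n + 1620 + 432m² - 648mn - 1296m - 12m³ + 18m²n + 36m² - 24m⁴ + 36m³n + 72m³    [distributive law]
= -1109mn² + 519n³ + 2157n² - 2760mn + 3384n + 232m²n - 124mn³ + 42n⁴ - 38m²n² + 104m³n - 1836m + 1620 + 468m² + 60m³ - 24m⁴    [combine like terms]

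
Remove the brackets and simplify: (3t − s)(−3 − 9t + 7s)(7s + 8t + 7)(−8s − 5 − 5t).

(3t − s)(−3 − 9t + 7s)(7s + 8t + 7)(−8s − 5 − 5t)
= (−9t − 27t^2 + 21st + 3s + 9st − 7s^2)(7s + 8t + 7)(−8s − 5 − 5t)    [distributive law]
= (−9t − 27t^2 + 30st + 3s − 7s^2)(7s + 8t + 7)(−8s − 5 − 5t)    [combine like terms]
= (−63st − 72t^2 − 63t − 189st^2 − 216t^3 − 189t^2 + 210s^2t + 240st^2 + 210st + 21s^2 + 24st + 21s − 49s^3 − 56s^2t − 49s^2)(−8s − 5 − 5t)    [distributive law]
= (171st − 261t^2 − 63t + 51st^2 − 216t^3 + 154s^2t − 28s^2 + 21s − 49s^3)(−8s − 5 − 5t)    [combine like terms]
= −1368s^2t − 855st − 855st^2 + 2088st^2 + 1305t^2 + 1305t^3 + 504st + 315t + 315t^2 − 408s^2t^2 − 255st^2 − 255st^3 + 1728st^3 + 1080t^3 + 1080t^4 − 1232s^3t − 770s^2t − 770s^2t^2 + 224s^3 + 140s^2 + 140s^2t − 168s^2 − 105s − 105st + 392s^4 + 245s^3 + 245s^3t    [distributive law]
= −1998s^2t − 456st + 978st^2 + 1620t^2 + 2385t^3 + 315t − 1178s^2t^2 + 1473st^3 + 1080t^4 − 987s^3t + 469s^3 − 28s^2 − 105s + 392s^4    [combine like terms]

−1998s^2t − 456st + 978st^2 + 1620t^2 + 2385t^3 + 315t − 1178s^2t^2 + 1473st^3 + 1080t^4 − 987s^3t + 469s^3 − 28s^2 − 105s + 392s^4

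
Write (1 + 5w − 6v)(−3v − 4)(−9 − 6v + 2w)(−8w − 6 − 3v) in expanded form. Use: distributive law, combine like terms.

(1 + 5w − 6v)(−3v − 4)(−9 − 6v + 2w)(−8w − 6 − 3v)
= (−3v − 4 − 15vw − 20w + 18v² + 24v)(−9 − 6v + 2w)(−8w − 6 − 3v)    [distributive law]
= (21v − 4 − 15vw − 20w + 18v²)(−9 − 6v + 2w)(−8w − 6 − 3v)    [combine like terms]
= (−189v − 126v² + 42vw + 36 + 24v − 8w + 135vw + 90v²w − 30vw² + 180w + 120vw − 40w² − 162v² − 108v³ + 36v²w)(−8w − 6 − 3v)    [distributive law]
= (−165v − 288v² + 297vw + 36 + 172w + 126v²w − 30vw² − 40w² − 108v³)(−8w − 6 − 3v)    [combine like terms]
= 1320vw + 990v + 495v² + 2304v²w + 1728v² + 864v³ − 2376vw² − 1782vw − 891v²w − 288w − 216 − 108v − 1376w² − 1032w − 516vw − 1008v²w² − 756v²w − 378v³w + 240vw³ + 180vw² + 90v²w² + 320w³ + 240w² + 120vw² + 864v³w + 648v³ + 324v⁴    [distributive law]
= −978vw + 882v + 2223v² + 657v²w + 1512v³ − 2076vw² − 1320w − 216 − 1136w² − 918v²w² + 486v³w + 240vw³ + 320w³ + 324v⁴    [combine like terms]

−978vw + 882v + 2223v² + 657v²w + 1512v³ − 2076vw² − 1320w − 216 − 1136w² − 918v²w² + 486v³w + 240vw³ + 320w³ + 324v⁴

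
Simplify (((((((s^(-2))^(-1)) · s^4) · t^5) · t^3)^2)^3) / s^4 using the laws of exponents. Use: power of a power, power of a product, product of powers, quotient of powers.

(((((((s^(-2))^(-1)) · s^4) · t^5) · t^3)^2)^3) / s^4
= ((((((s^(-2))^(-1)) · s^4) · t^5) · t^3)^6) / s^4    [power of a power]
= ((((((s^(-2))^(-1)) · s^4) · t^5)^6) · ((t^3)^6)) / s^4    [power of a product]
= ((((((s^(-2))^(-1)) · s^4)^6) · ((t^5)^6)) · ((t^3)^6)) / s^4    [power of a product]
= ((((((s^(-2))^(-1))^6) · ((s^4)^6)) · ((t^5)^6)) · ((t^3)^6)) / s^4    [power of a product]
= (((((s^(-2))^(-6)) · ((s^4)^6)) · ((t^5)^6)) · ((t^3)^6)) / s^4    [power of a power]
= (((s^12 · ((s^4)^6)) · ((t^5)^6)) · ((t^3)^6)) / s^4    [power of a power]
= (((s^12 · s^24) · ((t^5)^6)) · ((t^3)^6)) / s^4    [power of a power]
= ((s^36 · ((t^5)^6)) · ((t^3)^6)) / s^4    [product of powers]
= ((s^36 · t^30) · ((t^3)^6)) / s^4    [power of a power]
= ((s^36 · t^30) · t^18) / s^4    [power of a power]
= s^32t^48    [quotient of powers; product of powers]

s^32t^48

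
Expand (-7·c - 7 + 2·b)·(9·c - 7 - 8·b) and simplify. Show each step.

-63·c^2 - 14·c + 74·b·c + 49 + 42·b - 16·b^2

(-7·c - 7 + 2·b)·(9·c - 7 - 8·b)
= -63·c^2 + 49·c + 56·b·c - 63·c + 49 + 56·b + 18·b·c - 14·b - 16·b^2    [distributive law]
= -63·c^2 - 14·c + 74·b·c + 49 + 42·b - 16·b^2    [combine like terms]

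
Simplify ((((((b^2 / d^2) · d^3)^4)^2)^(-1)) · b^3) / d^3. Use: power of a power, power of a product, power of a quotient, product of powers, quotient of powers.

b^(-13)d^(-11)

((((((b^2 / d^2) · d^3)^4)^2)^(-1)) · b^3) / d^3
= (((((b^2 / d^2) · d^3)^4)^(-2)) · b^3) / d^3    [power of a power]
= ((((b^2 / d^2) · d^3)^(-8)) · b^3) / d^3    [power of a power]
= ((((b^2 / d^2)^(-8)) · ((d^3)^(-8))) · b^3) / d^3    [power of a product]
= (((((b^2)^(-8)) / ((d^2)^(-8))) · ((d^3)^(-8))) · b^3) / d^3    [power of a quotient]
= (((b^(-16) / ((d^2)^(-8))) · ((d^3)^(-8))) · b^3) / d^3    [power of a power]
= (((b^(-16) / d^(-16)) · ((d^3)^(-8))) · b^3) / d^3    [power of a power]
= (((b^(-16) / d^(-16)) · d^(-24)) · b^3) / d^3    [power of a power]
= b^(-13)d^(-11)    [quotient of powers; product of powers]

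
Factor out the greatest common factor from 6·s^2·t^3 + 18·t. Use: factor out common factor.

6·t(s^2·t^2 + 3)

6·s^2·t^3 + 18·t
= 6(s^2·t^3 + 3·t)    [factor out 6]
= 6·t(s^2·t^2 + 3)    [factor out t]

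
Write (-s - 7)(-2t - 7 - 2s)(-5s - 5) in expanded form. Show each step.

(-s - 7)(-2t - 7 - 2s)(-5s - 5)
= (2st + 7s + 2s² + 14t + 49 + 14s)(-5s - 5)    [distributive law]
= (2st + 21s + 2s² + 14t + 49)(-5s - 5)    [combine like terms]
= -10s²t - 10st - 105s² - 105s - 10s³ - 10s² - 70st - 70t - 245s - 245    [distributive law]
= -10s²t - 80st - 115s² - 350s - 10s³ - 70t - 245    [combine like terms]

-10s²t - 80st - 115s² - 350s - 10s³ - 70t - 245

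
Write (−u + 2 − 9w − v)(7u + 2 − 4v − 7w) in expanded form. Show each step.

(−u + 2 − 9w − v)(7u + 2 − 4v − 7w)
= −7u^2 − 2u + 4uv + 7uw + 14u + 4 − 8v − 14w − 63uw − 18w + 36vw + 63w^2 − 7uv − 2v + 4v^2 + 7vw    [distributive law]
= −7u^2 + 12u − 3uv − 56uw + 4 − 10v − 32w + 43vw + 63w^2 + 4v^2    [combine like terms]

−7u^2 + 12u − 3uv − 56uw + 4 − 10v − 32w + 43vw + 63w^2 + 4v^2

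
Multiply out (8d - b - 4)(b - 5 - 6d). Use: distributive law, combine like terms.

(8d - b - 4)(b - 5 - 6d)
= 8bd - 40d - 48d^2 - b^2 + 5b + 6bd - 4b + 20 + 24d    [distributive law]
= 14bd - 16d - 48d^2 - b^2 + b + 20    [combine like terms]

14bd - 16d - 48d^2 - b^2 + b + 20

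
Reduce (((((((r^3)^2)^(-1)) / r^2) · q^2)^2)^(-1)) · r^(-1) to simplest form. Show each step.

(((((((r^3)^2)^(-1)) / r^2) · q^2)^2)^(-1)) · r^(-1)
= ((((((r^3)^2)^(-1)) / r^2) · q^2)^(-2)) · r^(-1)    [power of a power]
= ((((((r^3)^2)^(-1)) / r^2)^(-2)) · ((q^2)^(-2))) · r^(-1)    [power of a product]
= ((((((r^3)^2)^(-1))^(-2)) / ((r^2)^(-2))) · ((q^2)^(-2))) · r^(-1)    [power of a quotient]
= (((((r^3)^2)^2) / ((r^2)^(-2))) · ((q^2)^(-2))) · r^(-1)    [power of a power]
= ((((r^3)^4) / ((r^2)^(-2))) · ((q^2)^(-2))) · r^(-1)    [power of a power]
= ((r^12 / ((r^2)^(-2))) · ((q^2)^(-2))) · r^(-1)    [power of a power]
= ((r^12 / r^(-4)) · ((q^2)^(-2))) · r^(-1)    [power of a power]
= (r^16 · ((q^2)^(-2))) · r^(-1)    [quotient of powers]
= (r^16 · q^(-4)) · r^(-1)    [power of a power]
= q^(-4)r^15    [product of powers]

q^(-4)r^15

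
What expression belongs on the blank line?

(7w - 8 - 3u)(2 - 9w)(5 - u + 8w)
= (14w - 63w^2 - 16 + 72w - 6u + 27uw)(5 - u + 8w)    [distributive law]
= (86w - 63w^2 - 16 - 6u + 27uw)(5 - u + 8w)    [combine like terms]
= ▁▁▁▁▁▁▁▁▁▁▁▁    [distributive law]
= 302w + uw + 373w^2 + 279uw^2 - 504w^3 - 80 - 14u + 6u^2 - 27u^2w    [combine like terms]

After distributive law, the bracketed line is:

430w - 86uw + 688w^2 - 315w^2 + 63uw^2 - 504w^3 - 80 + 16u - 128w - 30u + 6u^2 - 48uw + 135uw - 27u^2w + 216uw^2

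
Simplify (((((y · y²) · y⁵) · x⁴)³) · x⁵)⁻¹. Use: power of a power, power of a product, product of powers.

(((((y · y²) · y⁵) · x⁴)³) · x⁵)⁻¹
= (((((y · y²) · y⁵) · x⁴)³)⁻¹) · ((x⁵)⁻¹)    [power of a product]
= ((((y · y²) · y⁵) · x⁴)⁻³) · ((x⁵)⁻¹)    [power of a power]
= ((((y · y²) · y⁵)⁻³) · ((x⁴)⁻³)) · ((x⁵)⁻¹)    [power of a product]
= ((((y · y²)⁻³) · ((y⁵)⁻³)) · ((x⁴)⁻³)) · ((x⁵)⁻¹)    [power of a product]
= ((((y⁻³) · ((y²)⁻³)) · ((y⁵)⁻³)) · ((x⁴)⁻³)) · ((x⁵)⁻¹)    [power of a product]
= (((y⁻³ · y⁻⁶) · ((y⁵)⁻³)) · ((x⁴)⁻³)) · ((x⁵)⁻¹)    [power of a power]
= ((y⁻⁹ · ((y⁵)⁻³)) · ((x⁴)⁻³)) · ((x⁵)⁻¹)    [product of powers]
= ((y⁻⁹ · y⁻¹⁵) · ((x⁴)⁻³)) · ((x⁵)⁻¹)    [power of a power]
= (y⁻²⁴ · ((x⁴)⁻³)) · ((x⁵)⁻¹)    [product of powers]
= (y⁻²⁴ · x⁻¹²) · ((x⁵)⁻¹)    [power of a power]
= (y⁻²⁴ · x⁻¹²) · x⁻⁵    [power of a power]
= x⁻¹⁷y⁻²⁴    [product of powers]

x⁻¹⁷y⁻²⁴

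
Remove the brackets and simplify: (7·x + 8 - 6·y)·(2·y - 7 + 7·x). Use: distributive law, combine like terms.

(7·x + 8 - 6·y)·(2·y - 7 + 7·x)
= 14·x·y - 49·x + 49·x² + 16·y - 56 + 56·x - 12·y² + 42·y - 42·x·y    [distributive law]
= -28·x·y + 7·x + 49·x² + 58·y - 56 - 12·y²    [combine like terms]

-28·x·y + 7·x + 49·x² + 58·y - 56 - 12·y²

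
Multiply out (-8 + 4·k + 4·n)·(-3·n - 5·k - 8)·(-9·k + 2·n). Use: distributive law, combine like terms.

(-8 + 4·k + 4·n)·(-3·n - 5·k - 8)·(-9·k + 2·n)
= (24·n + 40·k + 64 - 12·k·n - 20·k^2 - 32·k - 12·n^2 - 20·k·n - 32·n)·(-9·k + 2·n)    [distributive law]
= (-8·n + 8·k + 64 - 32·k·n - 20·k^2 - 12·n^2)·(-9·k + 2·n)    [combine like terms]
= 72·k·n - 16·n^2 - 72·k^2 + 16·k·n - 576·k + 128·n + 288·k^2·n - 64·k·n^2 + 180·k^3 - 40·k^2·n + 108·k·n^2 - 24·n^3    [distributive law]
= 88·k·n - 16·n^2 - 72·k^2 - 576·k + 128·n + 248·k^2·n + 44·k·n^2 + 180·k^3 - 24·n^3    [combine like terms]

88·k·n - 16·n^2 - 72·k^2 - 576·k + 128·n + 248·k^2·n + 44·k·n^2 + 180·k^3 - 24·n^3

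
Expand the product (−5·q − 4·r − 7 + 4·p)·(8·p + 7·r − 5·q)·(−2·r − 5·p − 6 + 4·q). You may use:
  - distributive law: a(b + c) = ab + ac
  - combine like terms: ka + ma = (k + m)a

179·p·q·r + 428·p²·q − 39·p·q − 365·p·q² − 82·q·r² − 176·q·r − 110·q²·r − 10·q² + 100·q³ + 148·p·r² − 44·p²·r + 381·p·r + 56·r³ + 266·r² + 88·p² + 336·p + 294·r − 210·q − 160·p³

(−5·q − 4·r − 7 + 4·p)·(8·p + 7·r − 5·q)·(−2·r − 5·p − 6 + 4·q)
= (−40·p·q − 35·q·r + 25·q² − 32·p·r − 28·r² + 20·q·r − 56·p − 49·r + 35·q + 32·p² + 28·p·r − 20·p·q)·(−2·r − 5·p − 6 + 4·q)    [distributive law]
= (−60·p·q − 15·q·r + 25·q² − 4·p·r − 28·r² − 56·p − 49·r + 35·q + 32·p²)·(−2·r − 5·p − 6 + 4·q)    [combine like terms]
= 120·p·q·r + 300·p²·q + 360·p·q − 240·p·q² + 30·q·r² + 75·p·q·r + 90·q·r − 60·q²·r − 50·q²·r − 125·p·q² − 150·q² + 100·q³ + 8·p·r² + 20·p²·r + 24·p·r − 16·p·q·r + 56·r³ + 140·p·r² + 168·r² − 112·q·r² + 112·p·r + 280·p² + 336·p − 224·p·q + 98·r² + 245·p·r + 294·r − 196·q·r − 70·q·r − 175·p·q − 210·q + 140·q² − 64·p²·r − 160·p³ − 192·p² + 128·p²·q    [distributive law]
= 179·p·q·r + 428·p²·q − 39·p·q − 365·p·q² − 82·q·r² − 176·q·r − 110·q²·r − 10·q² + 100·q³ + 148·p·r² − 44·p²·r + 381·p·r + 56·r³ + 266·r² + 88·p² + 336·p + 294·r − 210·q − 160·p³    [combine like terms]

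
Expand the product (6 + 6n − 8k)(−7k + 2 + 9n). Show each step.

(6 + 6n − 8k)(−7k + 2 + 9n)
= −42k + 12 + 54n − 42kn + 12n + 54n^2 + 56k^2 − 16k − 72kn    [distributive law]
= −58k + 12 + 66n − 114kn + 54n^2 + 56k^2    [combine like terms]

−58k + 12 + 66n − 114kn + 54n^2 + 56k^2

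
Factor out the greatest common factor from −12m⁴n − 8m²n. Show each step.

4m²n(−3m² − 2)

−12m⁴n − 8m²n
= 4(−3m⁴n − 2m²n)    [factor out 4]
= 4m²n(−3m² − 2)    [factor out m²n]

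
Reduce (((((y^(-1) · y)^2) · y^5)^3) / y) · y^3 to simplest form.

y^17

(((((y^(-1) · y)^2) · y^5)^3) / y) · y^3
= (((((y^(-1) · y)^2)^3) · ((y^5)^3)) / y) · y^3    [power of a product]
= ((((y^(-1) · y)^6) · ((y^5)^3)) / y) · y^3    [power of a power]
= (((((y^(-1))^6) · (y^6)) · ((y^5)^3)) / y) · y^3    [power of a product]
= (((y^(-6) · (y^6)) · ((y^5)^3)) / y) · y^3    [power of a power]
= ((y^0 · ((y^5)^3)) / y) · y^3    [product of powers]
= ((y^0 · y^15) / y) · y^3    [power of a power]
= (y^15 / y) · y^3    [product of powers]
= y^14 · y^3    [quotient of powers]
= y^17    [product of powers]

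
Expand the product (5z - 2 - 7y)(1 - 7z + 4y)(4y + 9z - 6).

(5z - 2 - 7y)(1 - 7z + 4y)(4y + 9z - 6)
= (5z - 35z^2 + 20yz - 2 + 14z - 8y - 7y + 49yz - 28y^2)(4y + 9z - 6)    [distributive law]
= (19z - 35z^2 + 69yz - 2 - 15y - 28y^2)(4y + 9z - 6)    [combine like terms]
= 76yz + 171z^2 - 114z - 140yz^2 - 315z^3 + 210z^2 + 276y^2z + 621yz^2 - 414yz - 8y - 18z + 12 - 60y^2 - 135yz + 90y - 112y^3 - 252y^2z + 168y^2    [distributive law]
= -473yz + 381z^2 - 132z + 481yz^2 - 315z^3 + 24y^2z + 82y + 12 + 108y^2 - 112y^3    [combine like terms]

-473yz + 381z^2 - 132z + 481yz^2 - 315z^3 + 24y^2z + 82y + 12 + 108y^2 - 112y^3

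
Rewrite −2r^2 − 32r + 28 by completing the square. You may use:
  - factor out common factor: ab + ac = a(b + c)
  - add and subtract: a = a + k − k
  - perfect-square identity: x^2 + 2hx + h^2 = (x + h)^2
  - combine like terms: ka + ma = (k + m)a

−2r^2 − 32r + 28
= −2(r^2 + 16r) + 28    [factor out -2 from the r-terms]
= −2(r^2 + 16r + 64 − 64) + 28    [add and subtract 64 inside the bracket]
= −2(r + 8)^2 + 128 + 28    [perfect-square identity]
= −2(r + 8)^2 + 156    [combine constants]

−2(r + 8)^2 + 156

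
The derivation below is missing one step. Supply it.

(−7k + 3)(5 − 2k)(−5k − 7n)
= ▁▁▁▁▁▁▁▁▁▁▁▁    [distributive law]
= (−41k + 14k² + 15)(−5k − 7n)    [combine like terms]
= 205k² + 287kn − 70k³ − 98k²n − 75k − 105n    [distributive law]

After distributive law, the bracketed line is:

(−35k + 14k² + 15 − 6k)(−5k − 7n)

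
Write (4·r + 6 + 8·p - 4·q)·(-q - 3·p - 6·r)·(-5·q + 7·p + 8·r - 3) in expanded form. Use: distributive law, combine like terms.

-68·q^2·r + 472·p·q·r + 280·q·r^2 + 72·q·r - 612·p^2·r - 648·p·r^2 - 216·p·r - 192·r^3 - 216·r^2 + 18·q^2 + 36·p·q + 18·q - 54·p^2 + 54·p + 108·r + 8·p·q^2 + 148·p^2·q - 168·p^3 - 20·q^3

(4·r + 6 + 8·p - 4·q)·(-q - 3·p - 6·r)·(-5·q + 7·p + 8·r - 3)
= (-4·q·r - 12·p·r - 24·r^2 - 6·q - 18·p - 36·r - 8·p·q - 24·p^2 - 48·p·r + 4·q^2 + 12·p·q + 24·q·r)·(-5·q + 7·p + 8·r - 3)    [distributive law]
= (20·q·r - 60·p·r - 24·r^2 - 6·q - 18·p - 36·r + 4·p·q - 24·p^2 + 4·q^2)·(-5·q + 7·p + 8·r - 3)    [combine like terms]
= -100·q^2·r + 140·p·q·r + 160·q·r^2 - 60·q·r + 300·p·q·r - 420·p^2·r - 480·p·r^2 + 180·p·r + 120·q·r^2 - 168·p·r^2 - 192·r^3 + 72·r^2 + 30·q^2 - 42·p·q - 48·q·r + 18·q + 90·p·q - 126·p^2 - 144·p·r + 54·p + 180·q·r - 252·p·r - 288·r^2 + 108·r - 20·p·q^2 + 28·p^2·q + 32·p·q·r - 12·p·q + 120·p^2·q - 168·p^3 - 192·p^2·r + 72·p^2 - 20·q^3 + 28·p·q^2 + 32·q^2·r - 12·q^2    [distributive law]
= -68·q^2·r + 472·p·q·r + 280·q·r^2 + 72·q·r - 612·p^2·r - 648·p·r^2 - 216·p·r - 192·r^3 - 216·r^2 + 18·q^2 + 36·p·q + 18·q - 54·p^2 + 54·p + 108·r + 8·p·q^2 + 148·p^2·q - 168·p^3 - 20·q^3    [combine like terms]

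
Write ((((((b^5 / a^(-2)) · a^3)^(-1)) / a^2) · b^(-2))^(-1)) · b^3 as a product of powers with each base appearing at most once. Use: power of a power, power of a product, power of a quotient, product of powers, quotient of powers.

((((((b^5 / a^(-2)) · a^3)^(-1)) / a^2) · b^(-2))^(-1)) · b^3
= ((((((b^5 / a^(-2)) · a^3)^(-1)) / a^2)^(-1)) · ((b^(-2))^(-1))) · b^3    [power of a product]
= ((((((b^5 / a^(-2)) · a^3)^(-1))^(-1)) / ((a^2)^(-1))) · ((b^(-2))^(-1))) · b^3    [power of a quotient]
= (((((b^5 / a^(-2)) · a^3)^1) / ((a^2)^(-1))) · ((b^(-2))^(-1))) · b^3    [power of a power]
= (((((b^5 / a^(-2))^1) · ((a^3)^1)) / ((a^2)^(-1))) · ((b^(-2))^(-1))) · b^3    [power of a product]
= ((((((b^5)^1) / ((a^(-2))^1)) · ((a^3)^1)) / ((a^2)^(-1))) · ((b^(-2))^(-1))) · b^3    [power of a quotient]
= ((((b^5 / ((a^(-2))^1)) · ((a^3)^1)) / ((a^2)^(-1))) · ((b^(-2))^(-1))) · b^3    [power of a power]
= ((((b^5 / a^(-2)) · ((a^3)^1)) / ((a^2)^(-1))) · ((b^(-2))^(-1))) · b^3    [power of a power]
= ((((b^5 / a^(-2)) · a^3) / ((a^2)^(-1))) · ((b^(-2))^(-1))) · b^3    [power of a power]
= ((((b^5 / a^(-2)) · a^3) / a^(-2)) · ((b^(-2))^(-1))) · b^3    [power of a power]
= ((((b^5 / a^(-2)) · a^3) / a^(-2)) · b^2) · b^3    [power of a power]
= a^7b^10    [quotient of powers; product of powers]

a^7b^10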